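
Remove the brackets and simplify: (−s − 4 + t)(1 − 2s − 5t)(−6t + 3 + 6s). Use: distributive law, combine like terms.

(−s − 4 + t)(1 − 2s − 5t)(−6t + 3 + 6s)
= (−s + 2s^2 + 5st − 4 + 8s + 20t + t − 2st − 5t^2)(−6t + 3 + 6s)    [distributive law]
= (7s + 2s^2 + 3st − 4 + 21t − 5t^2)(−6t + 3 + 6s)    [combine like terms]
= −42st + 21s + 42s^2 − 12s^2t + 6s^2 + 12s^3 − 18st^2 + 9st + 18s^2t + 24t − 12 − 24s − 126t^2 + 63t + 126st + 30t^3 − 15t^2 − 30st^2    [distributive law]
= 93st − 3s + 48s^2 + 6s^2t + 12s^3 − 48st^2 + 87t − 12 − 141t^2 + 30t^3    [combine like terms]

93st − 3s + 48s^2 + 6s^2t + 12s^3 − 48st^2 + 87t − 12 − 141t^2 + 30t^3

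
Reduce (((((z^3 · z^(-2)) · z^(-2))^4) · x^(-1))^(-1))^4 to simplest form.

(((((z^3 · z^(-2)) · z^(-2))^4) · x^(-1))^(-1))^4
= ((((z^3 · z^(-2)) · z^(-2))^4) · x^(-1))^(-4)    [power of a power]
= ((((z^3 · z^(-2)) · z^(-2))^4)^(-4)) · ((x^(-1))^(-4))    [power of a product]
= (((z^3 · z^(-2)) · z^(-2))^(-16)) · ((x^(-1))^(-4))    [power of a power]
= (((z^3 · z^(-2))^(-16)) · ((z^(-2))^(-16))) · ((x^(-1))^(-4))    [power of a product]
= ((((z^3)^(-16)) · ((z^(-2))^(-16))) · ((z^(-2))^(-16))) · ((x^(-1))^(-4))    [power of a product]
= ((z^(-48) · ((z^(-2))^(-16))) · ((z^(-2))^(-16))) · ((x^(-1))^(-4))    [power of a power]
= ((z^(-48) · z^32) · ((z^(-2))^(-16))) · ((x^(-1))^(-4))    [power of a power]
= (z^(-16) · ((z^(-2))^(-16))) · ((x^(-1))^(-4))    [product of powers]
= (z^(-16) · z^32) · ((x^(-1))^(-4))    [power of a power]
= z^16 · ((x^(-1))^(-4))    [product of powers]
= z^16 · x^4    [power of a power]
= x^4·z^16    [rearrange]

x^4·z^16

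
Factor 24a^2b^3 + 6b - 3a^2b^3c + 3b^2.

3b(8a^2b^2 + 2 - a^2b^2c + b)

24a^2b^3 + 6b - 3a^2b^3c + 3b^2
= 3(8a^2b^3 + 2b - a^2b^3c + b^2)    [factor out 3]
= 3b(8a^2b^2 + 2 - a^2b^2c + b)    [factor out b]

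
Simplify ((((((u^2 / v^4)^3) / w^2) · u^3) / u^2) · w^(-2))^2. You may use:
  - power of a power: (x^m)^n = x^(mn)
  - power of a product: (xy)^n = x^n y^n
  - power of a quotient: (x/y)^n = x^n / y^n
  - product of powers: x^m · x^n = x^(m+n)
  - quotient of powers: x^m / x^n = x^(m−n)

((((((u^2 / v^4)^3) / w^2) · u^3) / u^2) · w^(-2))^2
= ((((((u^2 / v^4)^3) / w^2) · u^3) / u^2)^2) · ((w^(-2))^2)    [power of a product]
= ((((((u^2 / v^4)^3) / w^2) · u^3)^2) / ((u^2)^2)) · ((w^(-2))^2)    [power of a quotient]
= ((((((u^2 / v^4)^3) / w^2)^2) · ((u^3)^2)) / ((u^2)^2)) · ((w^(-2))^2)    [power of a product]
= ((((((u^2 / v^4)^3)^2) / ((w^2)^2)) · ((u^3)^2)) / ((u^2)^2)) · ((w^(-2))^2)    [power of a quotient]
= (((((u^2 / v^4)^6) / ((w^2)^2)) · ((u^3)^2)) / ((u^2)^2)) · ((w^(-2))^2)    [power of a power]
= ((((((u^2)^6) / ((v^4)^6)) / ((w^2)^2)) · ((u^3)^2)) / ((u^2)^2)) · ((w^(-2))^2)    [power of a quotient]
= ((((u^12 / ((v^4)^6)) / ((w^2)^2)) · ((u^3)^2)) / ((u^2)^2)) · ((w^(-2))^2)    [power of a power]
= ((((u^12 / v^24) / ((w^2)^2)) · ((u^3)^2)) / ((u^2)^2)) · ((w^(-2))^2)    [power of a power]
= ((((u^12 / v^24) / w^4) · ((u^3)^2)) / ((u^2)^2)) · ((w^(-2))^2)    [power of a power]
= ((((u^12 / v^24) / w^4) · u^6) / ((u^2)^2)) · ((w^(-2))^2)    [power of a power]
= ((((u^12 / v^24) / w^4) · u^6) / u^4) · ((w^(-2))^2)    [power of a power]
= ((((u^12 / v^24) / w^4) · u^6) / u^4) · w^(-4)    [power of a power]
= u^14·v^(-24)·w^(-8)    [quotient of powers; product of powers]

u^14·v^(-24)·w^(-8)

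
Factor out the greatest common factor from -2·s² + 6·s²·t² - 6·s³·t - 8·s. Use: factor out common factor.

2·s(-s + 3·s·t² - 3·s²·t - 4)

-2·s² + 6·s²·t² - 6·s³·t - 8·s
= 2(-s² + 3·s²·t² - 3·s³·t - 4·s)    [factor out 2]
= 2·s(-s + 3·s·t² - 3·s²·t - 4)    [factor out s]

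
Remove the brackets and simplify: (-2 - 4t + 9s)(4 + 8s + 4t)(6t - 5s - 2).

16 + 232st - 244s^2 - 112t^2 + 104st^2 + 412s^2t - 96t^3 - 360s^3

(-2 - 4t + 9s)(4 + 8s + 4t)(6t - 5s - 2)
= (-8 - 16s - 8t - 16t - 32st - 16t^2 + 36s + 72s^2 + 36st)(6t - 5s - 2)    [distributive law]
= (-8 + 20s - 24t + 4st - 16t^2 + 72s^2)(6t - 5s - 2)    [combine like terms]
= -48t + 40s + 16 + 120st - 100s^2 - 40s - 144t^2 + 120st + 48t + 24st^2 - 20s^2t - 8st - 96t^3 + 80st^2 + 32t^2 + 432s^2t - 360s^3 - 144s^2    [distributive law]
= 16 + 232st - 244s^2 - 112t^2 + 104st^2 + 412s^2t - 96t^3 - 360s^3    [combine like terms]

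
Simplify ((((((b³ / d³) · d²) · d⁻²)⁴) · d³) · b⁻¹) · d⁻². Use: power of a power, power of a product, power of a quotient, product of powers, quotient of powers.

((((((b³ / d³) · d²) · d⁻²)⁴) · d³) · b⁻¹) · d⁻²
= ((((((b³ / d³) · d²)⁴) · ((d⁻²)⁴)) · d³) · b⁻¹) · d⁻²    [power of a product]
= ((((((b³ / d³)⁴) · ((d²)⁴)) · ((d⁻²)⁴)) · d³) · b⁻¹) · d⁻²    [power of a product]
= (((((((b³)⁴) / ((d³)⁴)) · ((d²)⁴)) · ((d⁻²)⁴)) · d³) · b⁻¹) · d⁻²    [power of a quotient]
= (((((b¹² / ((d³)⁴)) · ((d²)⁴)) · ((d⁻²)⁴)) · d³) · b⁻¹) · d⁻²    [power of a power]
= (((((b¹² / d¹²) · ((d²)⁴)) · ((d⁻²)⁴)) · d³) · b⁻¹) · d⁻²    [power of a power]
= (((((b¹² / d¹²) · d⁸) · ((d⁻²)⁴)) · d³) · b⁻¹) · d⁻²    [power of a power]
= (((((b¹² / d¹²) · d⁸) · d⁻⁸) · d³) · b⁻¹) · d⁻²    [power of a power]
= b¹¹d⁻¹¹    [quotient of powers; product of powers]

b¹¹d⁻¹¹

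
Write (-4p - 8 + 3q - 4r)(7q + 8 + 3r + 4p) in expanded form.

(-4p - 8 + 3q - 4r)(7q + 8 + 3r + 4p)
= -28pq - 32p - 12pr - 16p² - 56q - 64 - 24r - 32p + 21q² + 24q + 9qr + 12pq - 28qr - 32r - 12r² - 16pr    [distributive law]
= -16pq - 64p - 28pr - 16p² - 32q - 64 - 56r + 21q² - 19qr - 12r²    [combine like terms]

-16pq - 64p - 28pr - 16p² - 32q - 64 - 56r + 21q² - 19qr - 12r²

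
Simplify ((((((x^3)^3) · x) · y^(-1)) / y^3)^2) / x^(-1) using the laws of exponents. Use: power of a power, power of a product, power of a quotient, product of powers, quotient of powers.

x^21y^(-8)

((((((x^3)^3) · x) · y^(-1)) / y^3)^2) / x^(-1)
= ((((((x^3)^3) · x) · y^(-1))^2) / ((y^3)^2)) / x^(-1)    [power of a quotient]
= ((((((x^3)^3) · x)^2) · ((y^(-1))^2)) / ((y^3)^2)) / x^(-1)    [power of a product]
= ((((((x^3)^3)^2) · (x^2)) · ((y^(-1))^2)) / ((y^3)^2)) / x^(-1)    [power of a product]
= (((((x^3)^6) · (x^2)) · ((y^(-1))^2)) / ((y^3)^2)) / x^(-1)    [power of a power]
= (((x^18 · (x^2)) · ((y^(-1))^2)) / ((y^3)^2)) / x^(-1)    [power of a power]
= ((x^20 · ((y^(-1))^2)) / ((y^3)^2)) / x^(-1)    [product of powers]
= ((x^20 · y^(-2)) / ((y^3)^2)) / x^(-1)    [power of a power]
= ((x^20 · y^(-2)) / y^6) / x^(-1)    [power of a power]
= x^21y^(-8)    [quotient of powers]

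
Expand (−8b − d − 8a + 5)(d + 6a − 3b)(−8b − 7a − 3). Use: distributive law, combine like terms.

(−8b − d − 8a + 5)(d + 6a − 3b)(−8b − 7a − 3)
= (−8bd − 48ab + 24b^2 − d^2 − 6ad + 3bd − 8ad − 48a^2 + 24ab + 5d + 30a − 15b)(−8b − 7a − 3)    [distributive law]
= (−5bd − 24ab + 24b^2 − d^2 − 14ad − 48a^2 + 5d + 30a − 15b)(−8b − 7a − 3)    [combine like terms]
= 40b^2d + 35abd + 15bd + 192ab^2 + 168a^2b + 72ab − 192b^3 − 168ab^2 − 72b^2 + 8bd^2 + 7ad^2 + 3d^2 + 112abd + 98a^2d + 42ad + 384a^2b + 336a^3 + 144a^2 − 40bd − 35ad − 15d − 240ab − 210a^2 − 90a + 120b^2 + 105ab + 45b    [distributive law]
= 40b^2d + 147abd − 25bd + 24ab^2 + 552a^2b − 63ab − 192b^3 + 48b^2 + 8bd^2 + 7ad^2 + 3d^2 + 98a^2d + 7ad + 336a^3 − 66a^2 − 15d − 90a + 45b    [combine like terms]

40b^2d + 147abd − 25bd + 24ab^2 + 552a^2b − 63ab − 192b^3 + 48b^2 + 8bd^2 + 7ad^2 + 3d^2 + 98a^2d + 7ad + 336a^3 − 66a^2 − 15d − 90a + 45b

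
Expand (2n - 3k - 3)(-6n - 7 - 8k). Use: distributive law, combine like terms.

-12n^2 + 4n + 2kn + 45k + 24k^2 + 21

(2n - 3k - 3)(-6n - 7 - 8k)
= -12n^2 - 14n - 16kn + 18kn + 21k + 24k^2 + 18n + 21 + 24k    [distributive law]
= -12n^2 + 4n + 2kn + 45k + 24k^2 + 21    [combine like terms]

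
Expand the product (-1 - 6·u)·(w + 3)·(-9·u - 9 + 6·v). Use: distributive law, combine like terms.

63·u·w + 9·w - 6·v·w + 189·u + 27 - 18·v + 54·u^2·w - 36·u·v·w + 162·u^2 - 108·u·v

(-1 - 6·u)·(w + 3)·(-9·u - 9 + 6·v)
= (-w - 3 - 6·u·w - 18·u)·(-9·u - 9 + 6·v)    [distributive law]
= 9·u·w + 9·w - 6·v·w + 27·u + 27 - 18·v + 54·u^2·w + 54·u·w - 36·u·v·w + 162·u^2 + 162·u - 108·u·v    [distributive law]
= 63·u·w + 9·w - 6·v·w + 189·u + 27 - 18·v + 54·u^2·w - 36·u·v·w + 162·u^2 - 108·u·v    [combine like terms]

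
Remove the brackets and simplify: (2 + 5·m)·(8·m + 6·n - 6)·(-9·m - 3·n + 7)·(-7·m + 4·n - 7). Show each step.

-322·m^3 + 3346·m^2·n - 2912·m^2 + 1458·m·n^2 - 1808·m·n + 518·m - 144·n^3 + 732·n^2 - 1176·n + 588 + 2520·m^4 + 1290·m^3·n - 930·m^2·n^2 - 360·m·n^3

(2 + 5·m)·(8·m + 6·n - 6)·(-9·m - 3·n + 7)·(-7·m + 4·n - 7)
= (16·m + 12·n - 12 + 40·m^2 + 30·m·n - 30·m)·(-9·m - 3·n + 7)·(-7·m + 4·n - 7)    [distributive law]
= (-14·m + 12·n - 12 + 40·m^2 + 30·m·n)·(-9·m - 3·n + 7)·(-7·m + 4·n - 7)    [combine like terms]
= (126·m^2 + 42·m·n - 98·m - 108·m·n - 36·n^2 + 84·n + 108·m + 36·n - 84 - 360·m^3 - 120·m^2·n + 280·m^2 - 270·m^2·n - 90·m·n^2 + 210·m·n)·(-7·m + 4·n - 7)    [distributive law]
= (406·m^2 + 144·m·n + 10·m - 36·n^2 + 120·n - 84 - 360·m^3 - 390·m^2·n - 90·m·n^2)·(-7·m + 4·n - 7)    [combine like terms]
= -2842·m^3 + 1624·m^2·n - 2842·m^2 - 1008·m^2·n + 576·m·n^2 - 1008·m·n - 70·m^2 + 40·m·n - 70·m + 252·m·n^2 - 144·n^3 + 252·n^2 - 840·m·n + 480·n^2 - 840·n + 588·m - 336·n + 588 + 2520·m^4 - 1440·m^3·n + 2520·m^3 + 2730·m^3·n - 1560·m^2·n^2 + 2730·m^2·n + 630·m^2·n^2 - 360·m·n^3 + 630·m·n^2    [distributive law]
= -322·m^3 + 3346·m^2·n - 2912·m^2 + 1458·m·n^2 - 1808·m·n + 518·m - 144·n^3 + 732·n^2 - 1176·n + 588 + 2520·m^4 + 1290·m^3·n - 930·m^2·n^2 - 360·m·n^3    [combine like terms]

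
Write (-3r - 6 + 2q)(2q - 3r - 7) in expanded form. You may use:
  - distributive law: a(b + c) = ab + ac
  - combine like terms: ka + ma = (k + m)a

-12qr + 9r² + 39r - 26q + 42 + 4q²

(-3r - 6 + 2q)(2q - 3r - 7)
= -6qr + 9r² + 21r - 12q + 18r + 42 + 4q² - 6qr - 14q    [distributive law]
= -12qr + 9r² + 39r - 26q + 42 + 4q²    [combine like terms]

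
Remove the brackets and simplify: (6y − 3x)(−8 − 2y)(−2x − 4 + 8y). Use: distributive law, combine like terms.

(6y − 3x)(−8 − 2y)(−2x − 4 + 8y)
= (−48y − 12y^2 + 24x + 6xy)(−2x − 4 + 8y)    [distributive law]
= 96xy + 192y − 384y^2 + 24xy^2 + 48y^2 − 96y^3 − 48x^2 − 96x + 192xy − 12x^2y − 24xy + 48xy^2    [distributive law]
= 264xy + 192y − 336y^2 + 72xy^2 − 96y^3 − 48x^2 − 96x − 12x^2y    [combine like terms]

264xy + 192y − 336y^2 + 72xy^2 − 96y^3 − 48x^2 − 96x − 12x^2y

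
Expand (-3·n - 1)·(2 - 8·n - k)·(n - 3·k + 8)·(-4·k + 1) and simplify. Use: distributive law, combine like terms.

(-3·n - 1)·(2 - 8·n - k)·(n - 3·k + 8)·(-4·k + 1)
= (-6·n + 24·n² + 3·k·n - 2 + 8·n + k)·(n - 3·k + 8)·(-4·k + 1)    [distributive law]
= (2·n + 24·n² + 3·k·n - 2 + k)·(n - 3·k + 8)·(-4·k + 1)    [combine like terms]
= (2·n² - 6·k·n + 16·n + 24·n³ - 72·k·n² + 192·n² + 3·k·n² - 9·k²·n + 24·k·n - 2·n + 6·k - 16 + k·n - 3·k² + 8·k)·(-4·k + 1)    [distributive law]
= (194·n² + 19·k·n + 14·n + 24·n³ - 69·k·n² - 9·k²·n + 14·k - 16 - 3·k²)·(-4·k + 1)    [combine like terms]
= -776·k·n² + 194·n² - 76·k²·n + 19·k·n - 56·k·n + 14·n - 96·k·n³ + 24·n³ + 276·k²·n² - 69·k·n² + 36·k³·n - 9·k²·n - 56·k² + 14·k + 64·k - 16 + 12·k³ - 3·k²    [distributive law]
= -845·k·n² + 194·n² - 85·k²·n - 37·k·n + 14·n - 96·k·n³ + 24·n³ + 276·k²·n² + 36·k³·n - 59·k² + 78·k - 16 + 12·k³    [combine like terms]

-845·k·n² + 194·n² - 85·k²·n - 37·k·n + 14·n - 96·k·n³ + 24·n³ + 276·k²·n² + 36·k³·n - 59·k² + 78·k - 16 + 12·k³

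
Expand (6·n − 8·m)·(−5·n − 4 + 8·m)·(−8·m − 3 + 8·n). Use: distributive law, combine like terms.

944·m·n^2 − 102·n^2 − 240·n^3 + 184·m·n + 72·n − 1216·m^2·n − 64·m^2 − 96·m + 512·m^3

(6·n − 8·m)·(−5·n − 4 + 8·m)·(−8·m − 3 + 8·n)
= (−30·n^2 − 24·n + 48·m·n + 40·m·n + 32·m − 64·m^2)·(−8·m − 3 + 8·n)    [distributive law]
= (−30·n^2 − 24·n + 88·m·n + 32·m − 64·m^2)·(−8·m − 3 + 8·n)    [combine like terms]
= 240·m·n^2 + 90·n^2 − 240·n^3 + 192·m·n + 72·n − 192·n^2 − 704·m^2·n − 264·m·n + 704·m·n^2 − 256·m^2 − 96·m + 256·m·n + 512·m^3 + 192·m^2 − 512·m^2·n    [distributive law]
= 944·m·n^2 − 102·n^2 − 240·n^3 + 184·m·n + 72·n − 1216·m^2·n − 64·m^2 − 96·m + 512·m^3    [combine like terms]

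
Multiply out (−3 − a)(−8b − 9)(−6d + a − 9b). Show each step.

(−3 − a)(−8b − 9)(−6d + a − 9b)
= (24b + 27 + 8ab + 9a)(−6d + a − 9b)    [distributive law]
= −144bd + 24ab − 216b^2 − 162d + 27a − 243b − 48abd + 8a^2b − 72ab^2 − 54ad + 9a^2 − 81ab    [distributive law]
= −144bd − 57ab − 216b^2 − 162d + 27a − 243b − 48abd + 8a^2b − 72ab^2 − 54ad + 9a^2    [combine like terms]

−144bd − 57ab − 216b^2 − 162d + 27a − 243b − 48abd + 8a^2b − 72ab^2 − 54ad + 9a^2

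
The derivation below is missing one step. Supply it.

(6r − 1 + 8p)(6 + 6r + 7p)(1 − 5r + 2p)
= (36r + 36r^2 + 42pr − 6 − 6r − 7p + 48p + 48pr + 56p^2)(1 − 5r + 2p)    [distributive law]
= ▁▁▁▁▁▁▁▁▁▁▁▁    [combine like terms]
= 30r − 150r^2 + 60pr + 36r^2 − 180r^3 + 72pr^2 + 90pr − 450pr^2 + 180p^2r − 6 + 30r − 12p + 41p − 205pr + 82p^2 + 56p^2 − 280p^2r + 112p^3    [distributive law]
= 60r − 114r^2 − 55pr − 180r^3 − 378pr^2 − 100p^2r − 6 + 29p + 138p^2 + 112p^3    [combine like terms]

Applying combine like terms to the line above:

(30r + 36r^2 + 90pr − 6 + 41p + 56p^2)(1 − 5r + 2p)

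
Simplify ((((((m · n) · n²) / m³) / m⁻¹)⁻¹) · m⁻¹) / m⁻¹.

mn⁻³

((((((m · n) · n²) / m³) / m⁻¹)⁻¹) · m⁻¹) / m⁻¹
= ((((((m · n) · n²) / m³)⁻¹) / ((m⁻¹)⁻¹)) · m⁻¹) / m⁻¹    [power of a quotient]
= ((((((m · n) · n²)⁻¹) / ((m³)⁻¹)) / ((m⁻¹)⁻¹)) · m⁻¹) / m⁻¹    [power of a quotient]
= ((((((m · n)⁻¹) · ((n²)⁻¹)) / ((m³)⁻¹)) / ((m⁻¹)⁻¹)) · m⁻¹) / m⁻¹    [power of a product]
= ((((((m⁻¹) · (n⁻¹)) · ((n²)⁻¹)) / ((m³)⁻¹)) / ((m⁻¹)⁻¹)) · m⁻¹) / m⁻¹    [power of a product]
= (((((m⁻¹ · n⁻¹) · n⁻²) / ((m³)⁻¹)) / ((m⁻¹)⁻¹)) · m⁻¹) / m⁻¹    [power of a power]
= (((((m⁻¹ · n⁻¹) · n⁻²) / m⁻³) / ((m⁻¹)⁻¹)) · m⁻¹) / m⁻¹    [power of a power]
= (((((m⁻¹ · n⁻¹) · n⁻²) / m⁻³) / m) · m⁻¹) / m⁻¹    [power of a power]
= mn⁻³    [quotient of powers; product of powers]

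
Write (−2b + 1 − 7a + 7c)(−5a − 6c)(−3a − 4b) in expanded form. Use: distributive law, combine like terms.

(−2b + 1 − 7a + 7c)(−5a − 6c)(−3a − 4b)
= (10ab + 12bc − 5a − 6c + 35a^2 + 42ac − 35ac − 42c^2)(−3a − 4b)    [distributive law]
= (10ab + 12bc − 5a − 6c + 35a^2 + 7ac − 42c^2)(−3a − 4b)    [combine like terms]
= −30a^2b − 40ab^2 − 36abc − 48b^2c + 15a^2 + 20ab + 18ac + 24bc − 105a^3 − 140a^2b − 21a^2c − 28abc + 126ac^2 + 168bc^2    [distributive law]
= −170a^2b − 40ab^2 − 64abc − 48b^2c + 15a^2 + 20ab + 18ac + 24bc − 105a^3 − 21a^2c + 126ac^2 + 168bc^2    [combine like terms]

−170a^2b − 40ab^2 − 64abc − 48b^2c + 15a^2 + 20ab + 18ac + 24bc − 105a^3 − 21a^2c + 126ac^2 + 168bc^2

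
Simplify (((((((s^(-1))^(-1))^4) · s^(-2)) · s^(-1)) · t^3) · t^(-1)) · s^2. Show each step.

(((((((s^(-1))^(-1))^4) · s^(-2)) · s^(-1)) · t^3) · t^(-1)) · s^2
= ((((((s^(-1))^(-4)) · s^(-2)) · s^(-1)) · t^3) · t^(-1)) · s^2    [power of a power]
= ((((s^4 · s^(-2)) · s^(-1)) · t^3) · t^(-1)) · s^2    [power of a power]
= (((s^2 · s^(-1)) · t^3) · t^(-1)) · s^2    [product of powers]
= ((s · t^3) · t^(-1)) · s^2    [product of powers]
= s^3t^2    [product of powers]

s^3t^2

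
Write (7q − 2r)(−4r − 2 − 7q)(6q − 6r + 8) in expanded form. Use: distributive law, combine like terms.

(7q − 2r)(−4r − 2 − 7q)(6q − 6r + 8)
= (−28qr − 14q − 49q^2 + 8r^2 + 4r + 14qr)(6q − 6r + 8)    [distributive law]
= (−14qr − 14q − 49q^2 + 8r^2 + 4r)(6q − 6r + 8)    [combine like terms]
= −84q^2r + 84qr^2 − 112qr − 84q^2 + 84qr − 112q − 294q^3 + 294q^2r − 392q^2 + 48qr^2 − 48r^3 + 64r^2 + 24qr − 24r^2 + 32r    [distributive law]
= 210q^2r + 132qr^2 − 4qr − 476q^2 − 112q − 294q^3 − 48r^3 + 40r^2 + 32r    [combine like terms]

210q^2r + 132qr^2 − 4qr − 476q^2 − 112q − 294q^3 − 48r^3 + 40r^2 + 32r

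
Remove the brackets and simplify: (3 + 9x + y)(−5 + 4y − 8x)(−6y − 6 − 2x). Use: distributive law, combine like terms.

(3 + 9x + y)(−5 + 4y − 8x)(−6y − 6 − 2x)
= (−15 + 12y − 24x − 45x + 36xy − 72x² − 5y + 4y² − 8xy)(−6y − 6 − 2x)    [distributive law]
= (−15 + 7y − 69x + 28xy − 72x² + 4y²)(−6y − 6 − 2x)    [combine like terms]
= 90y + 90 + 30x − 42y² − 42y − 14xy + 414xy + 414x + 138x² − 168xy² − 168xy − 56x²y + 432x²y + 432x² + 144x³ − 24y³ − 24y² − 8xy²    [distributive law]
= 48y + 90 + 444x − 66y² + 232xy + 570x² − 176xy² + 376x²y + 144x³ − 24y³    [combine like terms]

48y + 90 + 444x − 66y² + 232xy + 570x² − 176xy² + 376x²y + 144x³ − 24y³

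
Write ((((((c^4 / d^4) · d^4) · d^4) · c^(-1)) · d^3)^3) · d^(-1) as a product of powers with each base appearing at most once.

c^9d^20

((((((c^4 / d^4) · d^4) · d^4) · c^(-1)) · d^3)^3) · d^(-1)
= ((((((c^4 / d^4) · d^4) · d^4) · c^(-1))^3) · ((d^3)^3)) · d^(-1)    [power of a product]
= ((((((c^4 / d^4) · d^4) · d^4)^3) · ((c^(-1))^3)) · ((d^3)^3)) · d^(-1)    [power of a product]
= ((((((c^4 / d^4) · d^4)^3) · ((d^4)^3)) · ((c^(-1))^3)) · ((d^3)^3)) · d^(-1)    [power of a product]
= ((((((c^4 / d^4)^3) · ((d^4)^3)) · ((d^4)^3)) · ((c^(-1))^3)) · ((d^3)^3)) · d^(-1)    [power of a product]
= (((((((c^4)^3) / ((d^4)^3)) · ((d^4)^3)) · ((d^4)^3)) · ((c^(-1))^3)) · ((d^3)^3)) · d^(-1)    [power of a quotient]
= (((((c^12 / ((d^4)^3)) · ((d^4)^3)) · ((d^4)^3)) · ((c^(-1))^3)) · ((d^3)^3)) · d^(-1)    [power of a power]
= (((((c^12 / d^12) · ((d^4)^3)) · ((d^4)^3)) · ((c^(-1))^3)) · ((d^3)^3)) · d^(-1)    [power of a power]
= (((((c^12 / d^12) · d^12) · ((d^4)^3)) · ((c^(-1))^3)) · ((d^3)^3)) · d^(-1)    [power of a power]
= (((((c^12 / d^12) · d^12) · d^12) · ((c^(-1))^3)) · ((d^3)^3)) · d^(-1)    [power of a power]
= (((((c^12 / d^12) · d^12) · d^12) · c^(-3)) · ((d^3)^3)) · d^(-1)    [power of a power]
= (((((c^12 / d^12) · d^12) · d^12) · c^(-3)) · d^9) · d^(-1)    [power of a power]
= c^9d^20    [quotient of powers; product of powers]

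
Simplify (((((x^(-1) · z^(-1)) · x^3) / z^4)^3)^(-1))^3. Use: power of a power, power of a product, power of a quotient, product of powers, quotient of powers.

x^(-18)·z^45

(((((x^(-1) · z^(-1)) · x^3) / z^4)^3)^(-1))^3
= ((((x^(-1) · z^(-1)) · x^3) / z^4)^3)^(-3)    [power of a power]
= (((x^(-1) · z^(-1)) · x^3) / z^4)^(-9)    [power of a power]
= (((x^(-1) · z^(-1)) · x^3)^(-9)) / ((z^4)^(-9))    [power of a quotient]
= (((x^(-1) · z^(-1))^(-9)) · ((x^3)^(-9))) / ((z^4)^(-9))    [power of a product]
= ((((x^(-1))^(-9)) · ((z^(-1))^(-9))) · ((x^3)^(-9))) / ((z^4)^(-9))    [power of a product]
= ((x^9 · ((z^(-1))^(-9))) · ((x^3)^(-9))) / ((z^4)^(-9))    [power of a power]
= ((x^9 · z^9) · ((x^3)^(-9))) / ((z^4)^(-9))    [power of a power]
= ((x^9 · z^9) · x^(-27)) / ((z^4)^(-9))    [power of a power]
= ((x^9 · z^9) · x^(-27)) / z^(-36)    [power of a power]
= x^(-18)·z^45    [quotient of powers; product of powers]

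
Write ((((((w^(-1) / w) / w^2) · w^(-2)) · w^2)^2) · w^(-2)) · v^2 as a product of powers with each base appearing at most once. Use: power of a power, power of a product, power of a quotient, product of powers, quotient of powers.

v^2·w^(-10)

((((((w^(-1) / w) / w^2) · w^(-2)) · w^2)^2) · w^(-2)) · v^2
= ((((((w^(-1) / w) / w^2) · w^(-2))^2) · ((w^2)^2)) · w^(-2)) · v^2    [power of a product]
= ((((((w^(-1) / w) / w^2)^2) · ((w^(-2))^2)) · ((w^2)^2)) · w^(-2)) · v^2    [power of a product]
= ((((((w^(-1) / w)^2) / ((w^2)^2)) · ((w^(-2))^2)) · ((w^2)^2)) · w^(-2)) · v^2    [power of a quotient]
= (((((((w^(-1))^2) / (w^2)) / ((w^2)^2)) · ((w^(-2))^2)) · ((w^2)^2)) · w^(-2)) · v^2    [power of a quotient]
= (((((w^(-2) / (w^2)) / ((w^2)^2)) · ((w^(-2))^2)) · ((w^2)^2)) · w^(-2)) · v^2    [power of a power]
= ((((w^(-4) / ((w^2)^2)) · ((w^(-2))^2)) · ((w^2)^2)) · w^(-2)) · v^2    [quotient of powers]
= ((((w^(-4) / w^4) · ((w^(-2))^2)) · ((w^2)^2)) · w^(-2)) · v^2    [power of a power]
= (((w^(-8) · ((w^(-2))^2)) · ((w^2)^2)) · w^(-2)) · v^2    [quotient of powers]
= (((w^(-8) · w^(-4)) · ((w^2)^2)) · w^(-2)) · v^2    [power of a power]
= ((w^(-12) · ((w^2)^2)) · w^(-2)) · v^2    [product of powers]
= ((w^(-12) · w^4) · w^(-2)) · v^2    [power of a power]
= (w^(-8) · w^(-2)) · v^2    [product of powers]
= w^(-10) · v^2    [product of powers]
= v^2·w^(-10)    [rearrange]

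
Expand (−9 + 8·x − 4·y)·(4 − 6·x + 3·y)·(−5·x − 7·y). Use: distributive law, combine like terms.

(−9 + 8·x − 4·y)·(4 − 6·x + 3·y)·(−5·x − 7·y)
= (−36 + 54·x − 27·y + 32·x − 48·x² + 24·x·y − 16·y + 24·x·y − 12·y²)·(−5·x − 7·y)    [distributive law]
= (−36 + 86·x − 43·y − 48·x² + 48·x·y − 12·y²)·(−5·x − 7·y)    [combine like terms]
= 180·x + 252·y − 430·x² − 602·x·y + 215·x·y + 301·y² + 240·x³ + 336·x²·y − 240·x²·y − 336·x·y² + 60·x·y² + 84·y³    [distributive law]
= 180·x + 252·y − 430·x² − 387·x·y + 301·y² + 240·x³ + 96·x²·y − 276·x·y² + 84·y³    [combine like terms]

180·x + 252·y − 430·x² − 387·x·y + 301·y² + 240·x³ + 96·x²·y − 276·x·y² + 84·y³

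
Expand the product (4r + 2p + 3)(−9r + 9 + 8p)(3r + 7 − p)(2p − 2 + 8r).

408pr³ − 1584r³ − 864r⁴ + 1114pr² + 1602r² + 428p²r² + 1994pr + 1224r + 922p²r − 60p³r + 394p² − 156p + 172p³ − 32p⁴ − 378

(4r + 2p + 3)(−9r + 9 + 8p)(3r + 7 − p)(2p − 2 + 8r)
= (−36r² + 36r + 32pr − 18pr + 18p + 16p² − 27r + 27 + 24p)(3r + 7 − p)(2p − 2 + 8r)    [distributive law]
= (−36r² + 9r + 14pr + 42p + 16p² + 27)(3r + 7 − p)(2p − 2 + 8r)    [combine like terms]
= (−108r³ − 252r² + 36pr² + 27r² + 63r − 9pr + 42pr² + 98pr − 14p²r + 126pr + 294p − 42p² + 48p²r + 112p² − 16p³ + 81r + 189 − 27p)(2p − 2 + 8r)    [distributive law]
= (−108r³ − 225r² + 78pr² + 144r + 215pr + 34p²r + 267p + 70p² − 16p³ + 189)(2p − 2 + 8r)    [combine like terms]
= −216pr³ + 216r³ − 864r⁴ − 450pr² + 450r² − 1800r³ + 156p²r² − 156pr² + 624pr³ + 288pr − 288r + 1152r² + 430p²r − 430pr + 1720pr² + 68p³r − 68p²r + 272p²r² + 534p² − 534p + 2136pr + 140p³ − 140p² + 560p²r − 32p⁴ + 32p³ − 128p³r + 378p − 378 + 1512r    [distributive law]
= 408pr³ − 1584r³ − 864r⁴ + 1114pr² + 1602r² + 428p²r² + 1994pr + 1224r + 922p²r − 60p³r + 394p² − 156p + 172p³ − 32p⁴ − 378    [combine like terms]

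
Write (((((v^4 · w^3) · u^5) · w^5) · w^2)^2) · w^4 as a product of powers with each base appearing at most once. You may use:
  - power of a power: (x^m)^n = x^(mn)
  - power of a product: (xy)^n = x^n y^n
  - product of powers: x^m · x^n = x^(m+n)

u^10·v^8·w^24

(((((v^4 · w^3) · u^5) · w^5) · w^2)^2) · w^4
= (((((v^4 · w^3) · u^5) · w^5)^2) · ((w^2)^2)) · w^4    [power of a product]
= (((((v^4 · w^3) · u^5)^2) · ((w^5)^2)) · ((w^2)^2)) · w^4    [power of a product]
= (((((v^4 · w^3)^2) · ((u^5)^2)) · ((w^5)^2)) · ((w^2)^2)) · w^4    [power of a product]
= ((((((v^4)^2) · ((w^3)^2)) · ((u^5)^2)) · ((w^5)^2)) · ((w^2)^2)) · w^4    [power of a product]
= ((((v^8 · ((w^3)^2)) · ((u^5)^2)) · ((w^5)^2)) · ((w^2)^2)) · w^4    [power of a power]
= ((((v^8 · w^6) · ((u^5)^2)) · ((w^5)^2)) · ((w^2)^2)) · w^4    [power of a power]
= ((((v^8 · w^6) · u^10) · ((w^5)^2)) · ((w^2)^2)) · w^4    [power of a power]
= ((((v^8 · w^6) · u^10) · w^10) · ((w^2)^2)) · w^4    [power of a power]
= ((((v^8 · w^6) · u^10) · w^10) · w^4) · w^4    [power of a power]
= u^10·v^8·w^24    [product of powers]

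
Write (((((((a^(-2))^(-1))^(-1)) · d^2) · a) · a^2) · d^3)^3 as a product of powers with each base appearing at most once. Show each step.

a^3d^15

(((((((a^(-2))^(-1))^(-1)) · d^2) · a) · a^2) · d^3)^3
= (((((((a^(-2))^(-1))^(-1)) · d^2) · a) · a^2)^3) · ((d^3)^3)    [power of a product]
= (((((((a^(-2))^(-1))^(-1)) · d^2) · a)^3) · ((a^2)^3)) · ((d^3)^3)    [power of a product]
= (((((((a^(-2))^(-1))^(-1)) · d^2)^3) · (a^3)) · ((a^2)^3)) · ((d^3)^3)    [power of a product]
= (((((((a^(-2))^(-1))^(-1))^3) · ((d^2)^3)) · (a^3)) · ((a^2)^3)) · ((d^3)^3)    [power of a product]
= ((((((a^(-2))^(-1))^(-3)) · ((d^2)^3)) · (a^3)) · ((a^2)^3)) · ((d^3)^3)    [power of a power]
= (((((a^(-2))^3) · ((d^2)^3)) · (a^3)) · ((a^2)^3)) · ((d^3)^3)    [power of a power]
= (((a^(-6) · ((d^2)^3)) · (a^3)) · ((a^2)^3)) · ((d^3)^3)    [power of a power]
= (((a^(-6) · d^6) · (a^3)) · ((a^2)^3)) · ((d^3)^3)    [power of a power]
= (((a^(-6) · d^6) · a^3) · a^6) · ((d^3)^3)    [power of a power]
= (((a^(-6) · d^6) · a^3) · a^6) · d^9    [power of a power]
= a^3d^15    [product of powers]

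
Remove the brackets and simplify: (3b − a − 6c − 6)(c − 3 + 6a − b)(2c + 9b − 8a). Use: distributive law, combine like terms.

−36bc^2 + 75b^2c − 367abc + 102bc − 27b^2 − 273ab + 195ab^2 − 206a^2b − 27b^3 − 26ac^2 + 284a^2c − 162ac + 264a^2 + 48a^3 − 12c^3 + 24c^2 + 36c + 162b − 144a

(3b − a − 6c − 6)(c − 3 + 6a − b)(2c + 9b − 8a)
= (3bc − 9b + 18ab − 3b^2 − ac + 3a − 6a^2 + ab − 6c^2 + 18c − 36ac + 6bc − 6c + 18 − 36a + 6b)(2c + 9b − 8a)    [distributive law]
= (9bc − 3b + 19ab − 3b^2 − 37ac − 33a − 6a^2 − 6c^2 + 12c + 18)(2c + 9b − 8a)    [combine like terms]
= 18bc^2 + 81b^2c − 72abc − 6bc − 27b^2 + 24ab + 38abc + 171ab^2 − 152a^2b − 6b^2c − 27b^3 + 24ab^2 − 74ac^2 − 333abc + 296a^2c − 66ac − 297ab + 264a^2 − 12a^2c − 54a^2b + 48a^3 − 12c^3 − 54bc^2 + 48ac^2 + 24c^2 + 108bc − 96ac + 36c + 162b − 144a    [distributive law]
= −36bc^2 + 75b^2c − 367abc + 102bc − 27b^2 − 273ab + 195ab^2 − 206a^2b − 27b^3 − 26ac^2 + 284a^2c − 162ac + 264a^2 + 48a^3 − 12c^3 + 24c^2 + 36c + 162b − 144a    [combine like terms]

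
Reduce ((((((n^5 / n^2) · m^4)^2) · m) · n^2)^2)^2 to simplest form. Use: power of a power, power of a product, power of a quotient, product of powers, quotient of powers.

m^36n^32

((((((n^5 / n^2) · m^4)^2) · m) · n^2)^2)^2
= (((((n^5 / n^2) · m^4)^2) · m) · n^2)^4    [power of a power]
= (((((n^5 / n^2) · m^4)^2) · m)^4) · ((n^2)^4)    [power of a product]
= (((((n^5 / n^2) · m^4)^2)^4) · (m^4)) · ((n^2)^4)    [power of a product]
= ((((n^5 / n^2) · m^4)^8) · (m^4)) · ((n^2)^4)    [power of a power]
= ((((n^5 / n^2)^8) · ((m^4)^8)) · (m^4)) · ((n^2)^4)    [power of a product]
= (((((n^5)^8) / ((n^2)^8)) · ((m^4)^8)) · (m^4)) · ((n^2)^4)    [power of a quotient]
= (((n^40 / ((n^2)^8)) · ((m^4)^8)) · (m^4)) · ((n^2)^4)    [power of a power]
= (((n^40 / n^16) · ((m^4)^8)) · (m^4)) · ((n^2)^4)    [power of a power]
= ((n^24 · ((m^4)^8)) · (m^4)) · ((n^2)^4)    [quotient of powers]
= ((n^24 · m^32) · (m^4)) · ((n^2)^4)    [power of a power]
= ((n^24 · m^32) · m^4) · n^8    [power of a power]
= m^36n^32    [product of powers]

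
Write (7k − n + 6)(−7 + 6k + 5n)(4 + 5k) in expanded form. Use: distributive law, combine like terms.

(7k − n + 6)(−7 + 6k + 5n)(4 + 5k)
= (−49k + 42k^2 + 35kn + 7n − 6kn − 5n^2 − 42 + 36k + 30n)(4 + 5k)    [distributive law]
= (−13k + 42k^2 + 29kn + 37n − 5n^2 − 42)(4 + 5k)    [combine like terms]
= −52k − 65k^2 + 168k^2 + 210k^3 + 116kn + 145k^2n + 148n + 185kn − 20n^2 − 25kn^2 − 168 − 210k    [distributive law]
= −262k + 103k^2 + 210k^3 + 301kn + 145k^2n + 148n − 20n^2 − 25kn^2 − 168    [combine like terms]

−262k + 103k^2 + 210k^3 + 301kn + 145k^2n + 148n − 20n^2 − 25kn^2 − 168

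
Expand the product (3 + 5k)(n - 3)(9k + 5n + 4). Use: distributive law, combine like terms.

(3 + 5k)(n - 3)(9k + 5n + 4)
= (3n - 9 + 5kn - 15k)(9k + 5n + 4)    [distributive law]
= 27kn + 15n^2 + 12n - 81k - 45n - 36 + 45k^2n + 25kn^2 + 20kn - 135k^2 - 75kn - 60k    [distributive law]
= -28kn + 15n^2 - 33n - 141k - 36 + 45k^2n + 25kn^2 - 135k^2    [combine like terms]

-28kn + 15n^2 - 33n - 141k - 36 + 45k^2n + 25kn^2 - 135k^2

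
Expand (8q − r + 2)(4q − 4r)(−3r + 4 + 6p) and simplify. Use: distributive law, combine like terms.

(8q − r + 2)(4q − 4r)(−3r + 4 + 6p)
= (32q^2 − 32qr − 4qr + 4r^2 + 8q − 8r)(−3r + 4 + 6p)    [distributive law]
= (32q^2 − 36qr + 4r^2 + 8q − 8r)(−3r + 4 + 6p)    [combine like terms]
= −96q^2r + 128q^2 + 192pq^2 + 108qr^2 − 144qr − 216pqr − 12r^3 + 16r^2 + 24pr^2 − 24qr + 32q + 48pq + 24r^2 − 32r − 48pr    [distributive law]
= −96q^2r + 128q^2 + 192pq^2 + 108qr^2 − 168qr − 216pqr − 12r^3 + 40r^2 + 24pr^2 + 32q + 48pq − 32r − 48pr    [combine like terms]

−96q^2r + 128q^2 + 192pq^2 + 108qr^2 − 168qr − 216pqr − 12r^3 + 40r^2 + 24pr^2 + 32q + 48pq − 32r − 48pr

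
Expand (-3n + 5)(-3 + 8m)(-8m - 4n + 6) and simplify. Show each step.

(-3n + 5)(-3 + 8m)(-8m - 4n + 6)
= (9n - 24mn - 15 + 40m)(-8m - 4n + 6)    [distributive law]
= -72mn - 36n² + 54n + 192m²n + 96mn² - 144mn + 120m + 60n - 90 - 320m² - 160mn + 240m    [distributive law]
= -376mn - 36n² + 114n + 192m²n + 96mn² + 360m - 90 - 320m²    [combine like terms]

-376mn - 36n² + 114n + 192m²n + 96mn² + 360m - 90 - 320m²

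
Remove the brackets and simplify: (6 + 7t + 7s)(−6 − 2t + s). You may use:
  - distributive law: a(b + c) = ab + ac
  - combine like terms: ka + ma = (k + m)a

(6 + 7t + 7s)(−6 − 2t + s)
= −36 − 12t + 6s − 42t − 14t^2 + 7st − 42s − 14st + 7s^2    [distributive law]
= −36 − 54t − 36s − 14t^2 − 7st + 7s^2    [combine like terms]

−36 − 54t − 36s − 14t^2 − 7st + 7s^2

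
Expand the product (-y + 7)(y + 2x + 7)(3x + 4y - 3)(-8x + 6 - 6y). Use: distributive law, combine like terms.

124x^2y^2 - 462xy^2 + 98xy^3 - 42y^3 + 24y^4 - 1158y^2 + 48x^3y - 784x^2y - 1826xy - 336x^3 - 588x^2 + 1806x + 2058y - 882

(-y + 7)(y + 2x + 7)(3x + 4y - 3)(-8x + 6 - 6y)
= (-y^2 - 2xy - 7y + 7y + 14x + 49)(3x + 4y - 3)(-8x + 6 - 6y)    [distributive law]
= (-y^2 - 2xy + 14x + 49)(3x + 4y - 3)(-8x + 6 - 6y)    [combine like terms]
= (-3xy^2 - 4y^3 + 3y^2 - 6x^2y - 8xy^2 + 6xy + 42x^2 + 56xy - 42x + 147x + 196y - 147)(-8x + 6 - 6y)    [distributive law]
= (-11xy^2 - 4y^3 + 3y^2 - 6x^2y + 62xy + 42x^2 + 105x + 196y - 147)(-8x + 6 - 6y)    [combine like terms]
= 88x^2y^2 - 66xy^2 + 66xy^3 + 32xy^3 - 24y^3 + 24y^4 - 24xy^2 + 18y^2 - 18y^3 + 48x^3y - 36x^2y + 36x^2y^2 - 496x^2y + 372xy - 372xy^2 - 336x^3 + 252x^2 - 252x^2y - 840x^2 + 630x - 630xy - 1568xy + 1176y - 1176y^2 + 1176x - 882 + 882y    [distributive law]
= 124x^2y^2 - 462xy^2 + 98xy^3 - 42y^3 + 24y^4 - 1158y^2 + 48x^3y - 784x^2y - 1826xy - 336x^3 - 588x^2 + 1806x + 2058y - 882    [combine like terms]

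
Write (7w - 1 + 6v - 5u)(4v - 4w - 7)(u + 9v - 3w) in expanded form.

244uvw - 36v²w - 264vw² - 88uw² + 84w³ - 150uw - 267vw + 135w² + 269uv - 414v² + 7u + 63v - 21w - 156uv² + 216v³ - 20u²v + 20u²w + 35u²

(7w - 1 + 6v - 5u)(4v - 4w - 7)(u + 9v - 3w)
= (28vw - 28w² - 49w - 4v + 4w + 7 + 24v² - 24vw - 42v - 20uv + 20uw + 35u)(u + 9v - 3w)    [distributive law]
= (4vw - 28w² - 45w - 46v + 7 + 24v² - 20uv + 20uw + 35u)(u + 9v - 3w)    [combine like terms]
= 4uvw + 36v²w - 12vw² - 28uw² - 252vw² + 84w³ - 45uw - 405vw + 135w² - 46uv - 414v² + 138vw + 7u + 63v - 21w + 24uv² + 216v³ - 72v²w - 20u²v - 180uv² + 60uvw + 20u²w + 180uvw - 60uw² + 35u² + 315uv - 105uw    [distributive law]
= 244uvw - 36v²w - 264vw² - 88uw² + 84w³ - 150uw - 267vw + 135w² + 269uv - 414v² + 7u + 63v - 21w - 156uv² + 216v³ - 20u²v + 20u²w + 35u²    [combine like terms]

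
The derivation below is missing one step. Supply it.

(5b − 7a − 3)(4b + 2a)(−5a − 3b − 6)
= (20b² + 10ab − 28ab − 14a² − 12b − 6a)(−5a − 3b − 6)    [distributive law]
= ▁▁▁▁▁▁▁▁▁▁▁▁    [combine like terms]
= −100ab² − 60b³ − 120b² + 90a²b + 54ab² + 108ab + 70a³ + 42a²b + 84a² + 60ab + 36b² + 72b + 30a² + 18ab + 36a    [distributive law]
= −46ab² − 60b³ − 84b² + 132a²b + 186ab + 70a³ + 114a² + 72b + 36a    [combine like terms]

Applying combine like terms to the line above:

(20b² − 18ab − 14a² − 12b − 6a)(−5a − 3b − 6)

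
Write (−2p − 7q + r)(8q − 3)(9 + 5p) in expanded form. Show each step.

(−2p − 7q + r)(8q − 3)(9 + 5p)
= (−16pq + 6p − 56q^2 + 21q + 8qr − 3r)(9 + 5p)    [distributive law]
= −144pq − 80p^2q + 54p + 30p^2 − 504q^2 − 280pq^2 + 189q + 105pq + 72qr + 40pqr − 27r − 15pr    [distributive law]
= −39pq − 80p^2q + 54p + 30p^2 − 504q^2 − 280pq^2 + 189q + 72qr + 40pqr − 27r − 15pr    [combine like terms]

−39pq − 80p^2q + 54p + 30p^2 − 504q^2 − 280pq^2 + 189q + 72qr + 40pqr − 27r − 15pr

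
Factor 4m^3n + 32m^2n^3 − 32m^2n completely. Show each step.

4m^3n + 32m^2n^3 − 32m^2n
= 4(m^3n + 8m^2n^3 − 8m^2n)    [factor out 4]
= 4m^2n(m + 8n^2 − 8)    [factor out m^2n]

4m^2n(m + 8n^2 − 8)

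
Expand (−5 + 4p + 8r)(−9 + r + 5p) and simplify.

45 − 77r − 61p + 44pr + 20p² + 8r²

(−5 + 4p + 8r)(−9 + r + 5p)
= 45 − 5r − 25p − 36p + 4pr + 20p² − 72r + 8r² + 40pr    [distributive law]
= 45 − 77r − 61p + 44pr + 20p² + 8r²    [combine like terms]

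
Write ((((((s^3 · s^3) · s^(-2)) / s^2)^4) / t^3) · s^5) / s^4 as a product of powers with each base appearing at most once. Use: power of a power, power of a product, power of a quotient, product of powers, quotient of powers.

((((((s^3 · s^3) · s^(-2)) / s^2)^4) / t^3) · s^5) / s^4
= ((((((s^3 · s^3) · s^(-2))^4) / ((s^2)^4)) / t^3) · s^5) / s^4    [power of a quotient]
= ((((((s^3 · s^3)^4) · ((s^(-2))^4)) / ((s^2)^4)) / t^3) · s^5) / s^4    [power of a product]
= (((((((s^3)^4) · ((s^3)^4)) · ((s^(-2))^4)) / ((s^2)^4)) / t^3) · s^5) / s^4    [power of a product]
= (((((s^12 · ((s^3)^4)) · ((s^(-2))^4)) / ((s^2)^4)) / t^3) · s^5) / s^4    [power of a power]
= (((((s^12 · s^12) · ((s^(-2))^4)) / ((s^2)^4)) / t^3) · s^5) / s^4    [power of a power]
= ((((s^24 · ((s^(-2))^4)) / ((s^2)^4)) / t^3) · s^5) / s^4    [product of powers]
= ((((s^24 · s^(-8)) / ((s^2)^4)) / t^3) · s^5) / s^4    [power of a power]
= (((s^16 / ((s^2)^4)) / t^3) · s^5) / s^4    [product of powers]
= (((s^16 / s^8) / t^3) · s^5) / s^4    [power of a power]
= ((s^8 / t^3) · s^5) / s^4    [quotient of powers]
= s^9t^(-3)    [quotient of powers; product of powers]

s^9t^(-3)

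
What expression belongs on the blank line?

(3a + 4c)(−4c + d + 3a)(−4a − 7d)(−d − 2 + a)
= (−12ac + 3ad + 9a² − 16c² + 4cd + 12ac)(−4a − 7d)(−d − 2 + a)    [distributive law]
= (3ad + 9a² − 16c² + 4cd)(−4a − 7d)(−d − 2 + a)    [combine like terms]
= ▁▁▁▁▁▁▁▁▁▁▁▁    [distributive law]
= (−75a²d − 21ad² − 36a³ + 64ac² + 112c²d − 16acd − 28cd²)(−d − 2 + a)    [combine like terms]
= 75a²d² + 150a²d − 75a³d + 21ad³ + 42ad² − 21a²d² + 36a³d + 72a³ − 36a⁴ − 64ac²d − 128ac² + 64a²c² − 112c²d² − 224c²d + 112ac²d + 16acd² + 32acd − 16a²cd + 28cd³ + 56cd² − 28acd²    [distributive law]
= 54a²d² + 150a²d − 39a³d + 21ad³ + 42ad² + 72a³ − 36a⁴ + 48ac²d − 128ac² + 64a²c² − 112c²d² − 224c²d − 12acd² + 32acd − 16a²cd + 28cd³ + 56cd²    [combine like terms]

Applying distributive law to the line above:

(−12a²d − 21ad² − 36a³ − 63a²d + 64ac² + 112c²d − 16acd − 28cd²)(−d − 2 + a)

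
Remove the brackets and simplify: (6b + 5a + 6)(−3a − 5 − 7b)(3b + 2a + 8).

(6b + 5a + 6)(−3a − 5 − 7b)(3b + 2a + 8)
= (−18ab − 30b − 42b^2 − 15a^2 − 25a − 35ab − 18a − 30 − 42b)(3b + 2a + 8)    [distributive law]
= (−53ab − 72b − 42b^2 − 15a^2 − 43a − 30)(3b + 2a + 8)    [combine like terms]
= −159ab^2 − 106a^2b − 424ab − 216b^2 − 144ab − 576b − 126b^3 − 84ab^2 − 336b^2 − 45a^2b − 30a^3 − 120a^2 − 129ab − 86a^2 − 344a − 90b − 60a − 240    [distributive law]
= −243ab^2 − 151a^2b − 697ab − 552b^2 − 666b − 126b^3 − 30a^3 − 206a^2 − 404a − 240    [combine like terms]

−243ab^2 − 151a^2b − 697ab − 552b^2 − 666b − 126b^3 − 30a^3 − 206a^2 − 404a − 240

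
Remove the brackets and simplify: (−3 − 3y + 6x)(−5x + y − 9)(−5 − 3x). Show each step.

114x + 267x^2 − 120y − 177xy − 135 − 63x^2y + 15y^2 + 9xy^2 + 90x^3

(−3 − 3y + 6x)(−5x + y − 9)(−5 − 3x)
= (15x − 3y + 27 + 15xy − 3y^2 + 27y − 30x^2 + 6xy − 54x)(−5 − 3x)    [distributive law]
= (−39x + 24y + 27 + 21xy − 3y^2 − 30x^2)(−5 − 3x)    [combine like terms]
= 195x + 117x^2 − 120y − 72xy − 135 − 81x − 105xy − 63x^2y + 15y^2 + 9xy^2 + 150x^2 + 90x^3    [distributive law]
= 114x + 267x^2 − 120y − 177xy − 135 − 63x^2y + 15y^2 + 9xy^2 + 90x^3    [combine like terms]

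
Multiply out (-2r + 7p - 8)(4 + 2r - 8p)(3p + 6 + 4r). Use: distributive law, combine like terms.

(-2r + 7p - 8)(4 + 2r - 8p)(3p + 6 + 4r)
= (-8r - 4r² + 16pr + 28p + 14pr - 56p² - 32 - 16r + 64p)(3p + 6 + 4r)    [distributive law]
= (-24r - 4r² + 30pr + 92p - 56p² - 32)(3p + 6 + 4r)    [combine like terms]
= -72pr - 144r - 96r² - 12pr² - 24r² - 16r³ + 90p²r + 180pr + 120pr² + 276p² + 552p + 368pr - 168p³ - 336p² - 224p²r - 96p - 192 - 128r    [distributive law]
= 476pr - 272r - 120r² + 108pr² - 16r³ - 134p²r - 60p² + 456p - 168p³ - 192    [combine like terms]

476pr - 272r - 120r² + 108pr² - 16r³ - 134p²r - 60p² + 456p - 168p³ - 192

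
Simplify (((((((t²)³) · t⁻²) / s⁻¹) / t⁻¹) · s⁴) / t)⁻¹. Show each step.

(((((((t²)³) · t⁻²) / s⁻¹) / t⁻¹) · s⁴) / t)⁻¹
= (((((((t²)³) · t⁻²) / s⁻¹) / t⁻¹) · s⁴)⁻¹) / (t⁻¹)    [power of a quotient]
= (((((((t²)³) · t⁻²) / s⁻¹) / t⁻¹)⁻¹) · ((s⁴)⁻¹)) / (t⁻¹)    [power of a product]
= (((((((t²)³) · t⁻²) / s⁻¹)⁻¹) / ((t⁻¹)⁻¹)) · ((s⁴)⁻¹)) / (t⁻¹)    [power of a quotient]
= (((((((t²)³) · t⁻²)⁻¹) / ((s⁻¹)⁻¹)) / ((t⁻¹)⁻¹)) · ((s⁴)⁻¹)) / (t⁻¹)    [power of a quotient]
= (((((((t²)³)⁻¹) · ((t⁻²)⁻¹)) / ((s⁻¹)⁻¹)) / ((t⁻¹)⁻¹)) · ((s⁴)⁻¹)) / (t⁻¹)    [power of a product]
= ((((((t²)⁻³) · ((t⁻²)⁻¹)) / ((s⁻¹)⁻¹)) / ((t⁻¹)⁻¹)) · ((s⁴)⁻¹)) / (t⁻¹)    [power of a power]
= ((((t⁻⁶ · ((t⁻²)⁻¹)) / ((s⁻¹)⁻¹)) / ((t⁻¹)⁻¹)) · ((s⁴)⁻¹)) / (t⁻¹)    [power of a power]
= ((((t⁻⁶ · t²) / ((s⁻¹)⁻¹)) / ((t⁻¹)⁻¹)) · ((s⁴)⁻¹)) / (t⁻¹)    [power of a power]
= (((t⁻⁴ / ((s⁻¹)⁻¹)) / ((t⁻¹)⁻¹)) · ((s⁴)⁻¹)) / (t⁻¹)    [product of powers]
= (((t⁻⁴ / s) / ((t⁻¹)⁻¹)) · ((s⁴)⁻¹)) / (t⁻¹)    [power of a power]
= (((t⁻⁴ / s) / t) · ((s⁴)⁻¹)) / (t⁻¹)    [power of a power]
= (((t⁻⁴ / s) / t) · s⁻⁴) / (t⁻¹)    [power of a power]
= s⁻⁵·t⁻⁴    [quotient of powers; product of powers]

s⁻⁵·t⁻⁴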